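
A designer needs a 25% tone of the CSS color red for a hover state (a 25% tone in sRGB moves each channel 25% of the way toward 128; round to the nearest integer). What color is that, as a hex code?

#DF2020

CSS red is rgb(255, 0, 0).
Lerp each channel 25% toward 128:
  R: 255 − 31.75 = 223.25 → 223
  G: 0 + 32 = 32 → 32
  B: 0 + 32 = 32 → 32
rgb(223, 32, 32) = #DF2020.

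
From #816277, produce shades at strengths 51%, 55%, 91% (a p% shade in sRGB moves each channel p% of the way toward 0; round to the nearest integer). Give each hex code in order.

#816277 is rgb(129, 98, 119).
51%: (129 − 65.79 = 63.21→63, 98 − 49.98 = 48.02→48, 119 − 60.69 = 58.31→58) → #3F303A
55%: (129 − 70.95 = 58.05→58, 98 − 53.9 = 44.1→44, 119 − 65.45 = 53.55→54) → #3A2C36
91%: (129 − 117.39 = 11.61→12, 98 − 89.18 = 8.82→9, 119 − 108.29 = 10.71→11) → #0C090B

#3F303A, #3A2C36, #0C090B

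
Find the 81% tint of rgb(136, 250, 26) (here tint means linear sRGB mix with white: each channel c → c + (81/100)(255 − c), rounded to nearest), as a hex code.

Lerp each channel 81% toward 255:
  R: 136 + 0.81×(255−136) = 136 + 96.39 = 232.39 → 232
  G: 250 + 4.05 = 254.05 → 254
  B: 26 + 185.49 = 211.49 → 211
rgb(232, 254, 211) = #e8fed3.

#e8fed3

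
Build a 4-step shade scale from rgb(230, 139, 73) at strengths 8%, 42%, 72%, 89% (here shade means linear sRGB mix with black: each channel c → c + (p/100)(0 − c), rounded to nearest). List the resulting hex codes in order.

#d48043, #85512a, #402714, #190f08

8%: (230 − 18.4 = 211.6→212, 139 − 11.12 = 127.88→128, 73 − 5.84 = 67.16→67) → #d48043
42%: (230 − 96.6 = 133.4→133, 139 − 58.38 = 80.62→81, 73 − 30.66 = 42.34→42) → #85512a
72%: (230 − 165.6 = 64.4→64, 139 − 100.08 = 38.92→39, 73 − 52.56 = 20.44→20) → #402714
89%: (230 − 204.7 = 25.3→25, 139 − 123.71 = 15.29→15, 73 − 64.97 = 8.03→8) → #190f08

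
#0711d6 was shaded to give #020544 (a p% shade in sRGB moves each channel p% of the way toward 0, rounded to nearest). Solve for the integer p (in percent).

#0711d6 is rgb(7, 17, 214); #020544 is rgb(2, 5, 68).
On the B channel (widest range): 68 ≈ 214 + (p/100)(0 − 214), so p ≈ 100×(68 − 214)/(0 − 214) = -14600/-214 = 68.22.
p = 68 reproduces all three channels after rounding.

68%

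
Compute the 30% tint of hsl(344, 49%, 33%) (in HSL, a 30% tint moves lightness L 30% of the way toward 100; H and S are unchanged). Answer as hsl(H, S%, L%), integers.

L moves 30% from 33 toward 100: 33 + 20.1 = 53.1 → 53.
H and S are unchanged.

hsl(344, 49%, 53%)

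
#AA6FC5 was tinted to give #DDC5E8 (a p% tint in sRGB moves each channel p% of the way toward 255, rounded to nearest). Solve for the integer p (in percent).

#AA6FC5 is rgb(170, 111, 197); #DDC5E8 is rgb(221, 197, 232).
On the G channel (widest range): 197 ≈ 111 + (p/100)(255 − 111), so p ≈ 100×(197 − 111)/(255 − 111) = 8600/144 = 59.72.
p = 60 reproduces all three channels after rounding.

60%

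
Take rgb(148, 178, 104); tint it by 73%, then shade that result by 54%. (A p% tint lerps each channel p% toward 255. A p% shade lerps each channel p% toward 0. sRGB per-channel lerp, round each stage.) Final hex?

Per channel, c → c + 0.73(255 − c):
  R: 148 + 78.11 = 226.11 → 226
  G: 178 + 0.73×(255−178) = 178 + 56.21 = 234.21 → 234
  B: 104 + 110.23 = 214.23 → 214
After the tint: rgb(226, 234, 214) = #e2ead6.
Lerp each channel 54% toward 0:
  R: 226 + 0.54×(0−226) = 226 − 122.04 = 103.96 → 104
  G: 234 + 0.54×(0−234) = 234 − 126.36 = 107.64 → 108
  B: 214 − 115.56 = 98.44 → 98
rgb(104, 108, 98) = #686c62.

#686c62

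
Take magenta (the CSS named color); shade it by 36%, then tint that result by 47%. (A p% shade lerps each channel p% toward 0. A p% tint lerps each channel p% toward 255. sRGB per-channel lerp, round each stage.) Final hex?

CSS magenta is rgb(255, 0, 255).
Per channel, c → c + 0.36(0 − c):
  R: 255 + 0.36×(0−255) = 255 − 91.8 = 163.2 → 163
  G: 0 + 0 = 0 → 0
  B: 255 + 0.36×(0−255) = 255 − 91.8 = 163.2 → 163
After the shade: rgb(163, 0, 163) = #a300a3.
A 47% tint moves each channel 47% toward 255:
  R: 163 + 0.47×(255−163) = 163 + 43.24 = 206.24 → 206
  G: 0 + 0.47×(255−0) = 0 + 119.85 = 119.85 → 120
  B: 163 + 0.47×(255−163) = 163 + 43.24 = 206.24 → 206
rgb(206, 120, 206) = #ce78ce.

#ce78ce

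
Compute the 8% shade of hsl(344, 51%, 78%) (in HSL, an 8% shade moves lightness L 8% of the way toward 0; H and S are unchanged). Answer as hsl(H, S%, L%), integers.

hsl(344, 51%, 72%)

L moves 8% from 78 toward 0: 78 − 6.24 = 71.76 → 72.
H and S are unchanged.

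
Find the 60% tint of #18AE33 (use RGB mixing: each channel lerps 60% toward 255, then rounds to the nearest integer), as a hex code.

#18AE33 is rgb(24, 174, 51).
Lerp each channel 60% toward 255:
  R: 24 + 138.6 = 162.6 → 163
  G: 174 + 0.6×(255−174) = 174 + 48.6 = 222.6 → 223
  B: 51 + 0.6×(255−51) = 51 + 122.4 = 173.4 → 173
rgb(163, 223, 173) = #A3DFAD.

#A3DFAD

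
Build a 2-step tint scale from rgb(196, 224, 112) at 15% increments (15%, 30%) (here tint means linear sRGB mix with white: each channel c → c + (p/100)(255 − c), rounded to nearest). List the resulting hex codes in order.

15%: (196 + 8.85 = 204.85→205, 224 + 4.65 = 228.65→229, 112 + 21.45 = 133.45→133) → #CDE585
30%: (196 + 17.7 = 213.7→214, 224 + 9.3 = 233.3→233, 112 + 42.9 = 154.9→155) → #D6E99B

#CDE585, #D6E99B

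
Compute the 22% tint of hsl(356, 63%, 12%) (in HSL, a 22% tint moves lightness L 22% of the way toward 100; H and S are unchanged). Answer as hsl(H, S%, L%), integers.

hsl(356, 63%, 31%)

L moves 22% from 12 toward 100: 12 + 19.36 = 31.36 → 31.
H and S are unchanged.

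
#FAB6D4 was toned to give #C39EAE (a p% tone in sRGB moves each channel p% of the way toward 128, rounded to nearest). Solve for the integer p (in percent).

#FAB6D4 is rgb(250, 182, 212); #C39EAE is rgb(195, 158, 174).
On the R channel (widest range): 195 ≈ 250 + (p/100)(128 − 250), so p ≈ 100×(195 − 250)/(128 − 250) = -5500/-122 = 45.08.
p = 45 reproduces all three channels after rounding.

45%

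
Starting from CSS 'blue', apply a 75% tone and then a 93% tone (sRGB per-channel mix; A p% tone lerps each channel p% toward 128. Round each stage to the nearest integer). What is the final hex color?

CSS blue is rgb(0, 0, 255).
Lerp each channel 75% toward 128:
  R: 0 + 0.75×(128−0) = 0 + 96 = 96 → 96
  G: 0 + 96 = 96 → 96
  B: 255 + 0.75×(128−255) = 255 − 95.25 = 159.75 → 160
After the tone: rgb(96, 96, 160) = #6060a0.
Lerp each channel 93% toward 128:
  R: 96 + 0.93×(128−96) = 96 + 29.76 = 125.76 → 126
  G: 96 + 29.76 = 125.76 → 126
  B: 160 − 29.76 = 130.24 → 130
rgb(126, 126, 130) = #7e7e82.

#7e7e82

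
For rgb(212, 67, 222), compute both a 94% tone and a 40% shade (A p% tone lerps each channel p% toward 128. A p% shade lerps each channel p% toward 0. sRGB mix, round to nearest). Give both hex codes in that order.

94% tone:
  R: 212 + 0.94×(128−212) = 212 − 78.96 = 133.04 → 133
  G: 67 + 0.94×(128−67) = 67 + 57.34 = 124.34 → 124
  B: 222 + 0.94×(128−222) = 222 − 88.36 = 133.64 → 134
  → #857c86
40% shade:
  R: 212 + 0.4×(0−212) = 212 − 84.8 = 127.2 → 127
  G: 67 − 26.8 = 40.2 → 40
  B: 222 − 88.8 = 133.2 → 133
  → #7f2885

#857c86, #7f2885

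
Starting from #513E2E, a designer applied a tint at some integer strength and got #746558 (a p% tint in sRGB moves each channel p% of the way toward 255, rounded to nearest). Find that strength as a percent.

#513E2E is rgb(81, 62, 46); #746558 is rgb(116, 101, 88).
On the B channel (widest range): 88 ≈ 46 + (p/100)(255 − 46), so p ≈ 100×(88 − 46)/(255 − 46) = 4200/209 = 20.10.
p = 20 reproduces all three channels after rounding.

20%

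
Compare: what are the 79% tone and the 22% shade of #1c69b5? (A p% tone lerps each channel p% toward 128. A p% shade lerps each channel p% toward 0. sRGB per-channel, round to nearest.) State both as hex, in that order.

#1c69b5 is rgb(28, 105, 181).
79% tone:
  R: 28 + 0.79×(128−28) = 28 + 79 = 107 → 107
  G: 105 + 18.17 = 123.17 → 123
  B: 181 + 0.79×(128−181) = 181 − 41.87 = 139.13 → 139
  → #6b7b8b
22% shade:
  R: 28 + 0.22×(0−28) = 28 − 6.16 = 21.84 → 22
  G: 105 + 0.22×(0−105) = 105 − 23.1 = 81.9 → 82
  B: 181 − 39.82 = 141.18 → 141
  → #16528d

#6b7b8b, #16528d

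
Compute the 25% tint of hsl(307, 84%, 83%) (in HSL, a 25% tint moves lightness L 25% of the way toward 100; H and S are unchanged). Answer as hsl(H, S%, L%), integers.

hsl(307, 84%, 87%)

L moves 25% from 83 toward 100: 83 + 4.25 = 87.25 → 87.
H and S are unchanged.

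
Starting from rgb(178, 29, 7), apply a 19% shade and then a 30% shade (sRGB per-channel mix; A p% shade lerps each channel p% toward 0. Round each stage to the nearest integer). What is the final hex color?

Per channel, c → c + 0.19(0 − c):
  R: 178 + 0.19×(0−178) = 178 − 33.82 = 144.18 → 144
  G: 29 − 5.51 = 23.49 → 23
  B: 7 + 0.19×(0−7) = 7 − 1.33 = 5.67 → 6
After the shade: rgb(144, 23, 6) = #901706.
Per channel, c → c + 0.3(0 − c):
  R: 144 + 0.3×(0−144) = 144 − 43.2 = 100.8 → 101
  G: 23 + 0.3×(0−23) = 23 − 6.9 = 16.1 → 16
  B: 6 − 1.8 = 4.2 → 4
rgb(101, 16, 4) = #651004.

#651004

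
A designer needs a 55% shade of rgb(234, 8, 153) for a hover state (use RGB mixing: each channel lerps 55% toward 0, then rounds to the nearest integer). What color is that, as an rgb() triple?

rgb(105, 4, 69)

Per channel, c → c + 0.55(0 − c):
  R: 234 + 0.55×(0−234) = 234 − 128.7 = 105.3 → 105
  G: 8 + 0.55×(0−8) = 8 − 4.4 = 3.6 → 4
  B: 153 + 0.55×(0−153) = 153 − 84.15 = 68.85 → 69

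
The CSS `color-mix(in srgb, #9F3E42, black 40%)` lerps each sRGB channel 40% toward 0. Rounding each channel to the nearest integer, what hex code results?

#9F3E42 is rgb(159, 62, 66).
A 40% shade moves each channel 40% toward 0:
  R: 159 − 63.6 = 95.4 → 95
  G: 62 + 0.4×(0−62) = 62 − 24.8 = 37.2 → 37
  B: 66 + 0.4×(0−66) = 66 − 26.4 = 39.6 → 40
rgb(95, 37, 40) = #5F2528.

#5F2528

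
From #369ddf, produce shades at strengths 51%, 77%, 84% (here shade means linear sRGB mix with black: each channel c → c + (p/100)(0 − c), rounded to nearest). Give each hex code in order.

#1a4d6d, #0c2433, #091924

#369ddf is rgb(54, 157, 223).
51%: (54 − 27.54 = 26.46→26, 157 − 80.07 = 76.93→77, 223 − 113.73 = 109.27→109) → #1a4d6d
77%: (54 − 41.58 = 12.42→12, 157 − 120.89 = 36.11→36, 223 − 171.71 = 51.29→51) → #0c2433
84%: (54 − 45.36 = 8.64→9, 157 − 131.88 = 25.12→25, 223 − 187.32 = 35.68→36) → #091924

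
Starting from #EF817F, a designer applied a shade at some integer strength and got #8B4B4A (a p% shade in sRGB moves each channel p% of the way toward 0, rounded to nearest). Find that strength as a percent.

42%

#EF817F is rgb(239, 129, 127); #8B4B4A is rgb(139, 75, 74).
On the R channel (widest range): 139 ≈ 239 + (p/100)(0 − 239), so p ≈ 100×(139 − 239)/(0 − 239) = -10000/-239 = 41.84.
p = 42 reproduces all three channels after rounding.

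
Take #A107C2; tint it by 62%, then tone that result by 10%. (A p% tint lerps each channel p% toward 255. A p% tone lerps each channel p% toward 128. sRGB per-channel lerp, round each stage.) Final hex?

#D29EDE

#A107C2 is rgb(161, 7, 194).
A 62% tint moves each channel 62% toward 255:
  R: 161 + 58.28 = 219.28 → 219
  G: 7 + 153.76 = 160.76 → 161
  B: 194 + 0.62×(255−194) = 194 + 37.82 = 231.82 → 232
After the tint: rgb(219, 161, 232) = #DBA1E8.
A 10% tone moves each channel 10% toward 128:
  R: 219 + 0.1×(128−219) = 219 − 9.1 = 209.9 → 210
  G: 161 + 0.1×(128−161) = 161 − 3.3 = 157.7 → 158
  B: 232 − 10.4 = 221.6 → 222
rgb(210, 158, 222) = #D29EDE.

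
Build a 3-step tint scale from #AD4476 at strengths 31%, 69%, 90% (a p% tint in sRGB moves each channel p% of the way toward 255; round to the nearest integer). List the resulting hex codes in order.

#AD4476 is rgb(173, 68, 118).
31%: (173 + 25.42 = 198.42→198, 68 + 57.97 = 125.97→126, 118 + 42.47 = 160.47→160) → #C67EA0
69%: (173 + 56.58 = 229.58→230, 68 + 129.03 = 197.03→197, 118 + 94.53 = 212.53→213) → #E6C5D5
90%: (173 + 73.8 = 246.8→247, 68 + 168.3 = 236.3→236, 118 + 123.3 = 241.3→241) → #F7ECF1

#C67EA0, #E6C5D5, #F7ECF1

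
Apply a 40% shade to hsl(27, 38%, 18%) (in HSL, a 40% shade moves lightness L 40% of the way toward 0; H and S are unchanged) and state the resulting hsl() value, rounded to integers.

L moves 40% from 18 toward 0: 18 − 7.2 = 10.8 → 11.
H and S are unchanged.

hsl(27, 38%, 11%)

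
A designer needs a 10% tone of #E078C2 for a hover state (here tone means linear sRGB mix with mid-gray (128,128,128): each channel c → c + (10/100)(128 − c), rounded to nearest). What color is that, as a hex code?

#D679BB

#E078C2 is rgb(224, 120, 194).
A 10% tone moves each channel 10% toward 128:
  R: 224 + 0.1×(128−224) = 224 − 9.6 = 214.4 → 214
  G: 120 + 0.1×(128−120) = 120 + 0.8 = 120.8 → 121
  B: 194 − 6.6 = 187.4 → 187
rgb(214, 121, 187) = #D679BB.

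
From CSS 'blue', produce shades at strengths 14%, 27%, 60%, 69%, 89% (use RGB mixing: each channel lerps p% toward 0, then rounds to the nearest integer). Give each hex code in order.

#0000db, #0000ba, #000066, #00004f, #00001c

CSS blue is rgb(0, 0, 255).
14%: (0→0, 0→0, 255 − 35.7 = 219.3→219) → #0000db
27%: (0→0, 0→0, 255 − 68.85 = 186.15→186) → #0000ba
60%: (0→0, 0→0, 255 − 153 = 102→102) → #000066
69%: (0→0, 0→0, 255 − 175.95 = 79.05→79) → #00004f
89%: (0→0, 0→0, 255 − 226.95 = 28.05→28) → #00001c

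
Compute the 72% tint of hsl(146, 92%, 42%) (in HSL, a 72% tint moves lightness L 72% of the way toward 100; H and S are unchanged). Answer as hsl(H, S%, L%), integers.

L moves 72% from 42 toward 100: 42 + 41.76 = 83.76 → 84.
H and S are unchanged.

hsl(146, 92%, 84%)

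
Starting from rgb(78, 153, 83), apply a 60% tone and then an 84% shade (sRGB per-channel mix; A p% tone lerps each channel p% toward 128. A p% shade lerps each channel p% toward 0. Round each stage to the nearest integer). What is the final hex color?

A 60% tone moves each channel 60% toward 128:
  R: 78 + 30 = 108 → 108
  G: 153 + 0.6×(128−153) = 153 − 15 = 138 → 138
  B: 83 + 0.6×(128−83) = 83 + 27 = 110 → 110
After the tone: rgb(108, 138, 110) = #6C8A6E.
An 84% shade moves each channel 84% toward 0:
  R: 108 + 0.84×(0−108) = 108 − 90.72 = 17.28 → 17
  G: 138 + 0.84×(0−138) = 138 − 115.92 = 22.08 → 22
  B: 110 + 0.84×(0−110) = 110 − 92.4 = 17.6 → 18
rgb(17, 22, 18) = #111612.

#111612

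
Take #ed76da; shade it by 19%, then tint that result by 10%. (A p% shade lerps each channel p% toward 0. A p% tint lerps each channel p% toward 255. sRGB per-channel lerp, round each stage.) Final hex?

#c670b9

#ed76da is rgb(237, 118, 218).
Lerp each channel 19% toward 0:
  R: 237 − 45.03 = 191.97 → 192
  G: 118 − 22.42 = 95.58 → 96
  B: 218 − 41.42 = 176.58 → 177
After the shade: rgb(192, 96, 177) = #c060b1.
Lerp each channel 10% toward 255:
  R: 192 + 6.3 = 198.3 → 198
  G: 96 + 0.1×(255−96) = 96 + 15.9 = 111.9 → 112
  B: 177 + 0.1×(255−177) = 177 + 7.8 = 184.8 → 185
rgb(198, 112, 185) = #c670b9.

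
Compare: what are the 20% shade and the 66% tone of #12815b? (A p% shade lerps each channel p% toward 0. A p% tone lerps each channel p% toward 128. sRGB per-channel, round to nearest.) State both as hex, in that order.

#0e6749, #5b8073

#12815b is rgb(18, 129, 91).
20% shade:
  R: 18 − 3.6 = 14.4 → 14
  G: 129 + 0.2×(0−129) = 129 − 25.8 = 103.2 → 103
  B: 91 − 18.2 = 72.8 → 73
  → #0e6749
66% tone:
  R: 18 + 0.66×(128−18) = 18 + 72.6 = 90.6 → 91
  G: 129 + 0.66×(128−129) = 129 − 0.66 = 128.34 → 128
  B: 91 + 0.66×(128−91) = 91 + 24.42 = 115.42 → 115
  → #5b8073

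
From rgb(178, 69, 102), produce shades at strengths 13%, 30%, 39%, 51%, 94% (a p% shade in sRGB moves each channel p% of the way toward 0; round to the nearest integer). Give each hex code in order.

#9B3C59, #7D3047, #6D2A3E, #572232, #0B0406

13%: (178 − 23.14 = 154.86→155, 69 − 8.97 = 60.03→60, 102 − 13.26 = 88.74→89) → #9B3C59
30%: (178 − 53.4 = 124.6→125, 69 − 20.7 = 48.3→48, 102 − 30.6 = 71.4→71) → #7D3047
39%: (178 − 69.42 = 108.58→109, 69 − 26.91 = 42.09→42, 102 − 39.78 = 62.22→62) → #6D2A3E
51%: (178 − 90.78 = 87.22→87, 69 − 35.19 = 33.81→34, 102 − 52.02 = 49.98→50) → #572232
94%: (178 − 167.32 = 10.68→11, 69 − 64.86 = 4.14→4, 102 − 95.88 = 6.12→6) → #0B0406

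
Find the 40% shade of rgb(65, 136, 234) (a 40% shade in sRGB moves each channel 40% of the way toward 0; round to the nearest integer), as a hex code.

Lerp each channel 40% toward 0:
  R: 65 + 0.4×(0−65) = 65 − 26 = 39 → 39
  G: 136 − 54.4 = 81.6 → 82
  B: 234 + 0.4×(0−234) = 234 − 93.6 = 140.4 → 140
rgb(39, 82, 140) = #27528C.

#27528C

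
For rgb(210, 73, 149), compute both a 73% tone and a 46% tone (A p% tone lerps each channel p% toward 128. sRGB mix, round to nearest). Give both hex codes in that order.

#967186, #AC628B

73% tone:
  R: 210 + 0.73×(128−210) = 210 − 59.86 = 150.14 → 150
  G: 73 + 40.15 = 113.15 → 113
  B: 149 + 0.73×(128−149) = 149 − 15.33 = 133.67 → 134
  → #967186
46% tone:
  R: 210 − 37.72 = 172.28 → 172
  G: 73 + 25.3 = 98.3 → 98
  B: 149 − 9.66 = 139.34 → 139
  → #AC628B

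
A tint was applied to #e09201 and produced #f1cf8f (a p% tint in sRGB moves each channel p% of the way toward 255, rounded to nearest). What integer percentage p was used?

#e09201 is rgb(224, 146, 1); #f1cf8f is rgb(241, 207, 143).
On the B channel (widest range): 143 ≈ 1 + (p/100)(255 − 1), so p ≈ 100×(143 − 1)/(255 − 1) = 14200/254 = 55.91.
p = 56 reproduces all three channels after rounding.

56%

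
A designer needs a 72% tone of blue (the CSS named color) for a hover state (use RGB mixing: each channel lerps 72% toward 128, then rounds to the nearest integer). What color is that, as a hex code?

CSS blue is rgb(0, 0, 255).
A 72% tone moves each channel 72% toward 128:
  R: 0 + 0.72×(128−0) = 0 + 92.16 = 92.16 → 92
  G: 0 + 92.16 = 92.16 → 92
  B: 255 + 0.72×(128−255) = 255 − 91.44 = 163.56 → 164
rgb(92, 92, 164) = #5C5CA4.

#5C5CA4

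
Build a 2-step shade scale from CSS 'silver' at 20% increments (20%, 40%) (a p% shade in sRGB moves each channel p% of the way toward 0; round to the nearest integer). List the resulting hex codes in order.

CSS silver is rgb(192, 192, 192).
20%: (192 − 38.4 = 153.6→154, 192 − 38.4 = 153.6→154, 192 − 38.4 = 153.6→154) → #9a9a9a
40%: (192 − 76.8 = 115.2→115, 192 − 76.8 = 115.2→115, 192 − 76.8 = 115.2→115) → #737373

#9a9a9a, #737373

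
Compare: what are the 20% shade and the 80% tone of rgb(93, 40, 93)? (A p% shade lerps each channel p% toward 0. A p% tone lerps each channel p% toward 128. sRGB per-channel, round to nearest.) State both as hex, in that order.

#4A204A, #796E79

20% shade:
  R: 93 + 0.2×(0−93) = 93 − 18.6 = 74.4 → 74
  G: 40 − 8 = 32 → 32
  B: 93 − 18.6 = 74.4 → 74
  → #4A204A
80% tone:
  R: 93 + 0.8×(128−93) = 93 + 28 = 121 → 121
  G: 40 + 0.8×(128−40) = 40 + 70.4 = 110.4 → 110
  B: 93 + 28 = 121 → 121
  → #796E79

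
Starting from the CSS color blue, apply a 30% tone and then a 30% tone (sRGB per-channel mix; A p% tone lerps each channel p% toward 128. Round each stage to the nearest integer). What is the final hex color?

#4141be

CSS blue is rgb(0, 0, 255).
Per channel, c → c + 0.3(128 − c):
  R: 0 + 0.3×(128−0) = 0 + 38.4 = 38.4 → 38
  G: 0 + 0.3×(128−0) = 0 + 38.4 = 38.4 → 38
  B: 255 + 0.3×(128−255) = 255 − 38.1 = 216.9 → 217
After the tone: rgb(38, 38, 217) = #2626d9.
Lerp each channel 30% toward 128:
  R: 38 + 0.3×(128−38) = 38 + 27 = 65 → 65
  G: 38 + 27 = 65 → 65
  B: 217 − 26.7 = 190.3 → 190
rgb(65, 65, 190) = #4141be.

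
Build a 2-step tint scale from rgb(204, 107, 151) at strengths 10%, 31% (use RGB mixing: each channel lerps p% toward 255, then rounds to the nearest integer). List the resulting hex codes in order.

10%: (204 + 5.1 = 209.1→209, 107 + 14.8 = 121.8→122, 151 + 10.4 = 161.4→161) → #d17aa1
31%: (204 + 15.81 = 219.81→220, 107 + 45.88 = 152.88→153, 151 + 32.24 = 183.24→183) → #dc99b7

#d17aa1, #dc99b7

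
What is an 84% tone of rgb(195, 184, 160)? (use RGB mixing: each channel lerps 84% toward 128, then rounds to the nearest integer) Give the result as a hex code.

#8b8985

Lerp each channel 84% toward 128:
  R: 195 + 0.84×(128−195) = 195 − 56.28 = 138.72 → 139
  G: 184 − 47.04 = 136.96 → 137
  B: 160 − 26.88 = 133.12 → 133
rgb(139, 137, 133) = #8b8985.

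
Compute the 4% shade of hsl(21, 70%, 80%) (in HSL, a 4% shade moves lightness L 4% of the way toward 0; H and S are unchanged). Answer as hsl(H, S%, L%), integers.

L moves 4% from 80 toward 0: 80 − 3.2 = 76.8 → 77.
H and S are unchanged.

hsl(21, 70%, 77%)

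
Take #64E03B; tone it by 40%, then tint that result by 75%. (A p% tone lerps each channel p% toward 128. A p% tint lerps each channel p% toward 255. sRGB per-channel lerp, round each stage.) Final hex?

#DBEED5

#64E03B is rgb(100, 224, 59).
A 40% tone moves each channel 40% toward 128:
  R: 100 + 11.2 = 111.2 → 111
  G: 224 + 0.4×(128−224) = 224 − 38.4 = 185.6 → 186
  B: 59 + 27.6 = 86.6 → 87
After the tone: rgb(111, 186, 87) = #6FBA57.
Per channel, c → c + 0.75(255 − c):
  R: 111 + 0.75×(255−111) = 111 + 108 = 219 → 219
  G: 186 + 51.75 = 237.75 → 238
  B: 87 + 0.75×(255−87) = 87 + 126 = 213 → 213
rgb(219, 238, 213) = #DBEED5.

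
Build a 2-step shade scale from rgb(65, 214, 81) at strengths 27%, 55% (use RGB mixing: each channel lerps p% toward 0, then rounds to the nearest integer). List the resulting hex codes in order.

27%: (65 − 17.55 = 47.45→47, 214 − 57.78 = 156.22→156, 81 − 21.87 = 59.13→59) → #2F9C3B
55%: (65 − 35.75 = 29.25→29, 214 − 117.7 = 96.3→96, 81 − 44.55 = 36.45→36) → #1D6024

#2F9C3B, #1D6024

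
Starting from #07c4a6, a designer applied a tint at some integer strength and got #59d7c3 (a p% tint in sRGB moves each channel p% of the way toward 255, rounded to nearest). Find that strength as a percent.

33%

#07c4a6 is rgb(7, 196, 166); #59d7c3 is rgb(89, 215, 195).
On the R channel (widest range): 89 ≈ 7 + (p/100)(255 − 7), so p ≈ 100×(89 − 7)/(255 − 7) = 8200/248 = 33.06.
p = 33 reproduces all three channels after rounding.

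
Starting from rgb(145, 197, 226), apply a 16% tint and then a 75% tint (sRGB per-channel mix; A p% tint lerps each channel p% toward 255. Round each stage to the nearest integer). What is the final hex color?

Lerp each channel 16% toward 255:
  R: 145 + 0.16×(255−145) = 145 + 17.6 = 162.6 → 163
  G: 197 + 9.28 = 206.28 → 206
  B: 226 + 0.16×(255−226) = 226 + 4.64 = 230.64 → 231
After the tint: rgb(163, 206, 231) = #a3cee7.
Lerp each channel 75% toward 255:
  R: 163 + 0.75×(255−163) = 163 + 69 = 232 → 232
  G: 206 + 0.75×(255−206) = 206 + 36.75 = 242.75 → 243
  B: 231 + 18 = 249 → 249
rgb(232, 243, 249) = #e8f3f9.

#e8f3f9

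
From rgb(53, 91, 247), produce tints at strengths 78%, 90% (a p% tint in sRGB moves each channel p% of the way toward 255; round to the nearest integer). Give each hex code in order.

78%: (53 + 157.56 = 210.56→211, 91 + 127.92 = 218.92→219, 247 + 6.24 = 253.24→253) → #D3DBFD
90%: (53 + 181.8 = 234.8→235, 91 + 147.6 = 238.6→239, 247 + 7.2 = 254.2→254) → #EBEFFE

#D3DBFD, #EBEFFE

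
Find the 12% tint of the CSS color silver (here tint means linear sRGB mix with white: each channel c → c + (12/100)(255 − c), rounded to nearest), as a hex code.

#C8C8C8

CSS silver is rgb(192, 192, 192).
Per channel, c → c + 0.12(255 − c):
  R: 192 + 7.56 = 199.56 → 200
  G: 192 + 0.12×(255−192) = 192 + 7.56 = 199.56 → 200
  B: 192 + 0.12×(255−192) = 192 + 7.56 = 199.56 → 200
rgb(200, 200, 200) = #C8C8C8.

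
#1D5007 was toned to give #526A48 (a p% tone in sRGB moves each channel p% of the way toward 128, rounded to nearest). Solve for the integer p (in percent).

#1D5007 is rgb(29, 80, 7); #526A48 is rgb(82, 106, 72).
On the B channel (widest range): 72 ≈ 7 + (p/100)(128 − 7), so p ≈ 100×(72 − 7)/(128 − 7) = 6500/121 = 53.72.
p = 54 reproduces all three channels after rounding.

54%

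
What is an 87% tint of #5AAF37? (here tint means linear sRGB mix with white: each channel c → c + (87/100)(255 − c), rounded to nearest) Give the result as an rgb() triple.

#5AAF37 is rgb(90, 175, 55).
Lerp each channel 87% toward 255:
  R: 90 + 143.55 = 233.55 → 234
  G: 175 + 69.6 = 244.6 → 245
  B: 55 + 174 = 229 → 229

rgb(234, 245, 229)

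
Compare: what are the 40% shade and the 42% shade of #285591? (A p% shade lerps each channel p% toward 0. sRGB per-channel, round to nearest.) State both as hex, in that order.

#183357, #173154

#285591 is rgb(40, 85, 145).
40% shade:
  R: 40 − 16 = 24 → 24
  G: 85 − 34 = 51 → 51
  B: 145 − 58 = 87 → 87
  → #183357
42% shade:
  R: 40 − 16.8 = 23.2 → 23
  G: 85 + 0.42×(0−85) = 85 − 35.7 = 49.3 → 49
  B: 145 + 0.42×(0−145) = 145 − 60.9 = 84.1 → 84
  → #173154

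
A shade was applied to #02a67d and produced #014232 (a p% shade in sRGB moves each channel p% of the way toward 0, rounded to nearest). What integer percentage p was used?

#02a67d is rgb(2, 166, 125); #014232 is rgb(1, 66, 50).
On the G channel (widest range): 66 ≈ 166 + (p/100)(0 − 166), so p ≈ 100×(66 − 166)/(0 − 166) = -10000/-166 = 60.24.
p = 60 reproduces all three channels after rounding.

60%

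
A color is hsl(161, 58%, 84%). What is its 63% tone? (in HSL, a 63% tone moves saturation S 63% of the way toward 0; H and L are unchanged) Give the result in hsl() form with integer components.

hsl(161, 21%, 84%)

S moves 63% from 58 toward 0: 58 − 36.54 = 21.46 → 21.
H and L are unchanged.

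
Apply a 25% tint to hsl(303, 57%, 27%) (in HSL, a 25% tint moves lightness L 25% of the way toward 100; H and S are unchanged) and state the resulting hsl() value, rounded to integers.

hsl(303, 57%, 45%)

L moves 25% from 27 toward 100: 27 + 18.25 = 45.25 → 45.
H and S are unchanged.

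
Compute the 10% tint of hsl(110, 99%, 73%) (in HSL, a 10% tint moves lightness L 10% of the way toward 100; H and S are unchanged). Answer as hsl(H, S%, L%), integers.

L moves 10% from 73 toward 100: 73 + 2.7 = 75.7 → 76.
H and S are unchanged.

hsl(110, 99%, 76%)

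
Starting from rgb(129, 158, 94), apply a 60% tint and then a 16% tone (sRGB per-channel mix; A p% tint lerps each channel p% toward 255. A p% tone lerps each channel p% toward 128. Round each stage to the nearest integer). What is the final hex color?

#C1CAB5

A 60% tint moves each channel 60% toward 255:
  R: 129 + 75.6 = 204.6 → 205
  G: 158 + 58.2 = 216.2 → 216
  B: 94 + 96.6 = 190.6 → 191
After the tint: rgb(205, 216, 191) = #CDD8BF.
Per channel, c → c + 0.16(128 − c):
  R: 205 − 12.32 = 192.68 → 193
  G: 216 − 14.08 = 201.92 → 202
  B: 191 + 0.16×(128−191) = 191 − 10.08 = 180.92 → 181
rgb(193, 202, 181) = #C1CAB5.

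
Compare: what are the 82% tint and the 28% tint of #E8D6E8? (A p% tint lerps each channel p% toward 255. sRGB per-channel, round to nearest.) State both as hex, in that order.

#FBF8FB, #EEE1EE

#E8D6E8 is rgb(232, 214, 232).
82% tint:
  R: 232 + 0.82×(255−232) = 232 + 18.86 = 250.86 → 251
  G: 214 + 0.82×(255−214) = 214 + 33.62 = 247.62 → 248
  B: 232 + 18.86 = 250.86 → 251
  → #FBF8FB
28% tint:
  R: 232 + 6.44 = 238.44 → 238
  G: 214 + 11.48 = 225.48 → 225
  B: 232 + 6.44 = 238.44 → 238
  → #EEE1EE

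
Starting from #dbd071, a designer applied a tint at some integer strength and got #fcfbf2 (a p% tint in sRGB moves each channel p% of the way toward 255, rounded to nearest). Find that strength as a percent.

91%

#dbd071 is rgb(219, 208, 113); #fcfbf2 is rgb(252, 251, 242).
On the B channel (widest range): 242 ≈ 113 + (p/100)(255 − 113), so p ≈ 100×(242 − 113)/(255 − 113) = 12900/142 = 90.85.
p = 91 reproduces all three channels after rounding.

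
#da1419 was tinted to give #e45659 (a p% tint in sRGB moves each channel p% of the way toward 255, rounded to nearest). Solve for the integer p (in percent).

28%

#da1419 is rgb(218, 20, 25); #e45659 is rgb(228, 86, 89).
On the G channel (widest range): 86 ≈ 20 + (p/100)(255 − 20), so p ≈ 100×(86 − 20)/(255 − 20) = 6600/235 = 28.09.
p = 28 reproduces all three channels after rounding.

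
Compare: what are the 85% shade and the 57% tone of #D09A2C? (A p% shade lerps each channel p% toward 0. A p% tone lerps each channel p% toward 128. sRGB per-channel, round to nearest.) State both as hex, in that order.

#1F1707, #A28B5C

#D09A2C is rgb(208, 154, 44).
85% shade:
  R: 208 + 0.85×(0−208) = 208 − 176.8 = 31.2 → 31
  G: 154 − 130.9 = 23.1 → 23
  B: 44 − 37.4 = 6.6 → 7
  → #1F1707
57% tone:
  R: 208 + 0.57×(128−208) = 208 − 45.6 = 162.4 → 162
  G: 154 − 14.82 = 139.18 → 139
  B: 44 + 47.88 = 91.88 → 92
  → #A28B5C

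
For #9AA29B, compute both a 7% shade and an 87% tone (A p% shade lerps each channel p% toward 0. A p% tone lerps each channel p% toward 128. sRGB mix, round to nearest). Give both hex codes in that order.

#8F9790, #838484

#9AA29B is rgb(154, 162, 155).
7% shade:
  R: 154 + 0.07×(0−154) = 154 − 10.78 = 143.22 → 143
  G: 162 + 0.07×(0−162) = 162 − 11.34 = 150.66 → 151
  B: 155 + 0.07×(0−155) = 155 − 10.85 = 144.15 → 144
  → #8F9790
87% tone:
  R: 154 − 22.62 = 131.38 → 131
  G: 162 + 0.87×(128−162) = 162 − 29.58 = 132.42 → 132
  B: 155 − 23.49 = 131.51 → 132
  → #838484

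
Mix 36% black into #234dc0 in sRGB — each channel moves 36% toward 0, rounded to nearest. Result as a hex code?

#16317b

#234dc0 is rgb(35, 77, 192).
A 36% shade moves each channel 36% toward 0:
  R: 35 + 0.36×(0−35) = 35 − 12.6 = 22.4 → 22
  G: 77 + 0.36×(0−77) = 77 − 27.72 = 49.28 → 49
  B: 192 + 0.36×(0−192) = 192 − 69.12 = 122.88 → 123
rgb(22, 49, 123) = #16317b.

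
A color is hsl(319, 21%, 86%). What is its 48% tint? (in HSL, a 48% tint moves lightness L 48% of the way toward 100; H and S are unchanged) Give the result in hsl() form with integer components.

hsl(319, 21%, 93%)

L moves 48% from 86 toward 100: 86 + 6.72 = 92.72 → 93.
H and S are unchanged.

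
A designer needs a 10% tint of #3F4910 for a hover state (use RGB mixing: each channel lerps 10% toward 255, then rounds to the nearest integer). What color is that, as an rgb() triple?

#3F4910 is rgb(63, 73, 16).
Per channel, c → c + 0.1(255 − c):
  R: 63 + 19.2 = 82.2 → 82
  G: 73 + 18.2 = 91.2 → 91
  B: 16 + 0.1×(255−16) = 16 + 23.9 = 39.9 → 40

rgb(82, 91, 40)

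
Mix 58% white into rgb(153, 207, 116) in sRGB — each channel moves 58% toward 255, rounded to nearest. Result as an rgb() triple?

rgb(212, 235, 197)

Per channel, c → c + 0.58(255 − c):
  R: 153 + 0.58×(255−153) = 153 + 59.16 = 212.16 → 212
  G: 207 + 27.84 = 234.84 → 235
  B: 116 + 80.62 = 196.62 → 197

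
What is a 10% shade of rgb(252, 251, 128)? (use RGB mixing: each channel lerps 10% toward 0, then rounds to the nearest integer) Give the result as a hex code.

A 10% shade moves each channel 10% toward 0:
  R: 252 + 0.1×(0−252) = 252 − 25.2 = 226.8 → 227
  G: 251 + 0.1×(0−251) = 251 − 25.1 = 225.9 → 226
  B: 128 − 12.8 = 115.2 → 115
rgb(227, 226, 115) = #E3E273.

#E3E273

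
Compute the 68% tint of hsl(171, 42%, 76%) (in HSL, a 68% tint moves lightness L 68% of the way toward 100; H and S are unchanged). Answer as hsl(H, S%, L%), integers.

L moves 68% from 76 toward 100: 76 + 16.32 = 92.32 → 92.
H and S are unchanged.

hsl(171, 42%, 92%)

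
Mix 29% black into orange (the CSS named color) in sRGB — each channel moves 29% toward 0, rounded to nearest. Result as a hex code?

#B57500

CSS orange is rgb(255, 165, 0).
Lerp each channel 29% toward 0:
  R: 255 − 73.95 = 181.05 → 181
  G: 165 − 47.85 = 117.15 → 117
  B: 0 + 0.29×(0−0) = 0 + 0 = 0 → 0
rgb(181, 117, 0) = #B57500.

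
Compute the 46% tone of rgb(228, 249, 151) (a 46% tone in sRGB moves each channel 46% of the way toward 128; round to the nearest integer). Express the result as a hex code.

#B6C18C

Per channel, c → c + 0.46(128 − c):
  R: 228 + 0.46×(128−228) = 228 − 46 = 182 → 182
  G: 249 − 55.66 = 193.34 → 193
  B: 151 + 0.46×(128−151) = 151 − 10.58 = 140.42 → 140
rgb(182, 193, 140) = #B6C18C.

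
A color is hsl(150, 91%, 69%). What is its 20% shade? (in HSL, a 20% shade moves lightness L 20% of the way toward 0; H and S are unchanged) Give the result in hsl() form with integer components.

L moves 20% from 69 toward 0: 69 − 13.8 = 55.2 → 55.
H and S are unchanged.

hsl(150, 91%, 55%)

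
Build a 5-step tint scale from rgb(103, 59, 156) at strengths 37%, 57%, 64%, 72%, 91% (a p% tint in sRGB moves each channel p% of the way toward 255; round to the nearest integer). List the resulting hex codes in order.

#9F84C1, #BEABD4, #C8B8DB, #D4C8E3, #F1EDF6

37%: (103 + 56.24 = 159.24→159, 59 + 72.52 = 131.52→132, 156 + 36.63 = 192.63→193) → #9F84C1
57%: (103 + 86.64 = 189.64→190, 59 + 111.72 = 170.72→171, 156 + 56.43 = 212.43→212) → #BEABD4
64%: (103 + 97.28 = 200.28→200, 59 + 125.44 = 184.44→184, 156 + 63.36 = 219.36→219) → #C8B8DB
72%: (103 + 109.44 = 212.44→212, 59 + 141.12 = 200.12→200, 156 + 71.28 = 227.28→227) → #D4C8E3
91%: (103 + 138.32 = 241.32→241, 59 + 178.36 = 237.36→237, 156 + 90.09 = 246.09→246) → #F1EDF6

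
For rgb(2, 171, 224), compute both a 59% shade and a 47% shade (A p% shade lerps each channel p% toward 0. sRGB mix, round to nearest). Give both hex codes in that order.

59% shade:
  R: 2 − 1.18 = 0.82 → 1
  G: 171 + 0.59×(0−171) = 171 − 100.89 = 70.11 → 70
  B: 224 + 0.59×(0−224) = 224 − 132.16 = 91.84 → 92
  → #01465C
47% shade:
  R: 2 − 0.94 = 1.06 → 1
  G: 171 + 0.47×(0−171) = 171 − 80.37 = 90.63 → 91
  B: 224 − 105.28 = 118.72 → 119
  → #015B77

#01465C, #015B77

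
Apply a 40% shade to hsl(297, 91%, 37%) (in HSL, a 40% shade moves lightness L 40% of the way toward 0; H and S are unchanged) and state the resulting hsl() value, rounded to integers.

hsl(297, 91%, 22%)

L moves 40% from 37 toward 0: 37 − 14.8 = 22.2 → 22.
H and S are unchanged.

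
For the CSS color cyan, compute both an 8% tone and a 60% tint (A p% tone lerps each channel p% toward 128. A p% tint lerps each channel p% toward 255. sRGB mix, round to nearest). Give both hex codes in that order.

#0af5f5, #99ffff

CSS cyan is rgb(0, 255, 255).
8% tone:
  R: 0 + 10.24 = 10.24 → 10
  G: 255 + 0.08×(128−255) = 255 − 10.16 = 244.84 → 245
  B: 255 + 0.08×(128−255) = 255 − 10.16 = 244.84 → 245
  → #0af5f5
60% tint:
  R: 0 + 0.6×(255−0) = 0 + 153 = 153 → 153
  G: 255 + 0.6×(255−255) = 255 + 0 = 255 → 255
  B: 255 + 0.6×(255−255) = 255 + 0 = 255 → 255
  → #99ffff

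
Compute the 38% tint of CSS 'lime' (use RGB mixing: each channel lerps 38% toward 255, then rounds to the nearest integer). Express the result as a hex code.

#61FF61

CSS lime is rgb(0, 255, 0).
Per channel, c → c + 0.38(255 − c):
  R: 0 + 0.38×(255−0) = 0 + 96.9 = 96.9 → 97
  G: 255 + 0.38×(255−255) = 255 + 0 = 255 → 255
  B: 0 + 0.38×(255−0) = 0 + 96.9 = 96.9 → 97
rgb(97, 255, 97) = #61FF61.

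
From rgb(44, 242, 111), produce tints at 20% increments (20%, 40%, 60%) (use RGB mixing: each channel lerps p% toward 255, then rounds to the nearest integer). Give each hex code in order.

20%: (44 + 42.2 = 86.2→86, 242 + 2.6 = 244.6→245, 111 + 28.8 = 139.8→140) → #56f58c
40%: (44 + 84.4 = 128.4→128, 242 + 5.2 = 247.2→247, 111 + 57.6 = 168.6→169) → #80f7a9
60%: (44 + 126.6 = 170.6→171, 242 + 7.8 = 249.8→250, 111 + 86.4 = 197.4→197) → #abfac5

#56f58c, #80f7a9, #abfac5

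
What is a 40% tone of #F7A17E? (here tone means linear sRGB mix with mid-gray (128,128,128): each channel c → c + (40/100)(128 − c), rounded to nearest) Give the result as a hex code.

#F7A17E is rgb(247, 161, 126).
Per channel, c → c + 0.4(128 − c):
  R: 247 + 0.4×(128−247) = 247 − 47.6 = 199.4 → 199
  G: 161 + 0.4×(128−161) = 161 − 13.2 = 147.8 → 148
  B: 126 + 0.8 = 126.8 → 127
rgb(199, 148, 127) = #C7947F.

#C7947F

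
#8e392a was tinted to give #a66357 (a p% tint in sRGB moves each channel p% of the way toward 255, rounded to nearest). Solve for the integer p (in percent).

#8e392a is rgb(142, 57, 42); #a66357 is rgb(166, 99, 87).
On the B channel (widest range): 87 ≈ 42 + (p/100)(255 − 42), so p ≈ 100×(87 − 42)/(255 − 42) = 4500/213 = 21.13.
p = 21 reproduces all three channels after rounding.

21%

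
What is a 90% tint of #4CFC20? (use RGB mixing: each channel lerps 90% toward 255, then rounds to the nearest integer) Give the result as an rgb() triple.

rgb(237, 255, 233)

#4CFC20 is rgb(76, 252, 32).
A 90% tint moves each channel 90% toward 255:
  R: 76 + 161.1 = 237.1 → 237
  G: 252 + 2.7 = 254.7 → 255
  B: 32 + 0.9×(255−32) = 32 + 200.7 = 232.7 → 233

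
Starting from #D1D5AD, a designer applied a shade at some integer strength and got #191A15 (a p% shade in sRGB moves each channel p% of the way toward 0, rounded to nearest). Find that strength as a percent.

88%

#D1D5AD is rgb(209, 213, 173); #191A15 is rgb(25, 26, 21).
On the G channel (widest range): 26 ≈ 213 + (p/100)(0 − 213), so p ≈ 100×(26 − 213)/(0 − 213) = -18700/-213 = 87.79.
p = 88 reproduces all three channels after rounding.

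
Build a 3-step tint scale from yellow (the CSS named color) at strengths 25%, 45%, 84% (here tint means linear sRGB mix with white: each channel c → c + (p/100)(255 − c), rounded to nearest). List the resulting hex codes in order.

CSS yellow is rgb(255, 255, 0).
25%: (255→255, 255→255, 0 + 63.75 = 63.75→64) → #ffff40
45%: (255→255, 255→255, 0 + 114.75 = 114.75→115) → #ffff73
84%: (255→255, 255→255, 0 + 214.2 = 214.2→214) → #ffffd6

#ffff40, #ffff73, #ffffd6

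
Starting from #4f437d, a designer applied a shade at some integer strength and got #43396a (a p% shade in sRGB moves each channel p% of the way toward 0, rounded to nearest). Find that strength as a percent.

#4f437d is rgb(79, 67, 125); #43396a is rgb(67, 57, 106).
On the B channel (widest range): 106 ≈ 125 + (p/100)(0 − 125), so p ≈ 100×(106 − 125)/(0 − 125) = -1900/-125 = 15.20.
p = 15 reproduces all three channels after rounding.

15%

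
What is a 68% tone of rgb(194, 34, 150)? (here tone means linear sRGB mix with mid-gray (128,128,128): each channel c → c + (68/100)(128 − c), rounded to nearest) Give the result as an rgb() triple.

Per channel, c → c + 0.68(128 − c):
  R: 194 + 0.68×(128−194) = 194 − 44.88 = 149.12 → 149
  G: 34 + 0.68×(128−34) = 34 + 63.92 = 97.92 → 98
  B: 150 − 14.96 = 135.04 → 135

rgb(149, 98, 135)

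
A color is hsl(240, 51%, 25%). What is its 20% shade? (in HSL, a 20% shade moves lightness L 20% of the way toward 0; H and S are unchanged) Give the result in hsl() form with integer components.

hsl(240, 51%, 20%)

L moves 20% from 25 toward 0: 25 − 5 = 20 → 20.
H and S are unchanged.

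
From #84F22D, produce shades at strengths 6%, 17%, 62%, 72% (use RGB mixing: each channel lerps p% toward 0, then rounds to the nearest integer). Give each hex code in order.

#7CE32A, #6EC925, #325C11, #25440D

#84F22D is rgb(132, 242, 45).
6%: (132 − 7.92 = 124.08→124, 242 − 14.52 = 227.48→227, 45 − 2.7 = 42.3→42) → #7CE32A
17%: (132 − 22.44 = 109.56→110, 242 − 41.14 = 200.86→201, 45 − 7.65 = 37.35→37) → #6EC925
62%: (132 − 81.84 = 50.16→50, 242 − 150.04 = 91.96→92, 45 − 27.9 = 17.1→17) → #325C11
72%: (132 − 95.04 = 36.96→37, 242 − 174.24 = 67.76→68, 45 − 32.4 = 12.6→13) → #25440D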